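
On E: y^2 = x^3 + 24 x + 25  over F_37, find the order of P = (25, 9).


Compute successive multiples of P until we hit O:
  1P = (25, 9)
  2P = (8, 27)
  3P = (0, 32)
  4P = (0, 5)
  5P = (8, 10)
  6P = (25, 28)
  7P = O

ord(P) = 7


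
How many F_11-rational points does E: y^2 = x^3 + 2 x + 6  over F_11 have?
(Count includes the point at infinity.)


For each x in F_11, count y with y^2 = x^3 + 2 x + 6 mod 11:
  x = 1: RHS = 9, y in [3, 8]  -> 2 point(s)
  x = 4: RHS = 1, y in [1, 10]  -> 2 point(s)
  x = 5: RHS = 9, y in [3, 8]  -> 2 point(s)
  x = 6: RHS = 3, y in [5, 6]  -> 2 point(s)
  x = 7: RHS = 0, y in [0]  -> 1 point(s)
  x = 9: RHS = 5, y in [4, 7]  -> 2 point(s)
  x = 10: RHS = 3, y in [5, 6]  -> 2 point(s)
Affine points: 13. Add the point at infinity: total = 14.

#E(F_11) = 14


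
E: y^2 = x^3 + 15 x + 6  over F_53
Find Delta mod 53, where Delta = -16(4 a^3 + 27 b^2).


4 a^3 + 27 b^2 = 4*15^3 + 27*6^2 = 13500 + 972 = 14472
Delta = -16 * (14472) = -231552
Delta mod 53 = 5

Delta = 5 (mod 53)


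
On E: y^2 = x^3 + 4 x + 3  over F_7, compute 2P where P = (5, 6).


Doubling: s = (3 x1^2 + a) / (2 y1)
s = (3*5^2 + 4) / (2*6) mod 7 = 6
x3 = s^2 - 2 x1 mod 7 = 6^2 - 2*5 = 5
y3 = s (x1 - x3) - y1 mod 7 = 6 * (5 - 5) - 6 = 1

2P = (5, 1)


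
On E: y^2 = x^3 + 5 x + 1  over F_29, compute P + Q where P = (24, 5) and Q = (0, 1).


P != Q, so use the chord formula.
s = (y2 - y1) / (x2 - x1) = (25) / (5) mod 29 = 5
x3 = s^2 - x1 - x2 mod 29 = 5^2 - 24 - 0 = 1
y3 = s (x1 - x3) - y1 mod 29 = 5 * (24 - 1) - 5 = 23

P + Q = (1, 23)


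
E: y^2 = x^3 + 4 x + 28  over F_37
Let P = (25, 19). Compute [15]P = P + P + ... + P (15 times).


k = 15 = 1111_2 (binary, LSB first: 1111)
Double-and-add from P = (25, 19):
  bit 0 = 1: acc = O + (25, 19) = (25, 19)
  bit 1 = 1: acc = (25, 19) + (14, 4) = (2, 9)
  bit 2 = 1: acc = (2, 9) + (9, 33) = (0, 19)
  bit 3 = 1: acc = (0, 19) + (12, 18) = (34, 27)

15P = (34, 27)


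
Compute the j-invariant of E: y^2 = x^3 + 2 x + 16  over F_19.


Delta = -16(4 a^3 + 27 b^2) mod 19 = 8
-1728 * (4 a)^3 = -1728 * (4*2)^3 mod 19 = 18
j = 18 * 8^(-1) mod 19 = 7

j = 7 (mod 19)


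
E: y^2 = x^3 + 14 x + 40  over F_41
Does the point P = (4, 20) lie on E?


Check whether y^2 = x^3 + 14 x + 40 (mod 41) for (x, y) = (4, 20).
LHS: y^2 = 20^2 mod 41 = 31
RHS: x^3 + 14 x + 40 = 4^3 + 14*4 + 40 mod 41 = 37
LHS != RHS

No, not on the curve


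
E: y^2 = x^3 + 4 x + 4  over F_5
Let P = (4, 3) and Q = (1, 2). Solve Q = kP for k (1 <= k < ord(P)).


Enumerate multiples of P until we hit Q = (1, 2):
  1P = (4, 3)
  2P = (1, 3)
  3P = (0, 2)
  4P = (2, 0)
  5P = (0, 3)
  6P = (1, 2)
Match found at i = 6.

k = 6


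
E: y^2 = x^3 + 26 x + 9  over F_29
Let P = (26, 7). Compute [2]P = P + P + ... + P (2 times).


k = 2 = 10_2 (binary, LSB first: 01)
Double-and-add from P = (26, 7):
  bit 0 = 0: acc unchanged = O
  bit 1 = 1: acc = O + (19, 5) = (19, 5)

2P = (19, 5)


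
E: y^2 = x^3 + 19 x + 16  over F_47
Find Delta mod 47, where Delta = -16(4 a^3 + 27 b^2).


4 a^3 + 27 b^2 = 4*19^3 + 27*16^2 = 27436 + 6912 = 34348
Delta = -16 * (34348) = -549568
Delta mod 47 = 3

Delta = 3 (mod 47)


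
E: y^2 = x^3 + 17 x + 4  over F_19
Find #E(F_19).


For each x in F_19, count y with y^2 = x^3 + 17 x + 4 mod 19:
  x = 0: RHS = 4, y in [2, 17]  -> 2 point(s)
  x = 3: RHS = 6, y in [5, 14]  -> 2 point(s)
  x = 5: RHS = 5, y in [9, 10]  -> 2 point(s)
  x = 8: RHS = 6, y in [5, 14]  -> 2 point(s)
  x = 12: RHS = 17, y in [6, 13]  -> 2 point(s)
  x = 13: RHS = 9, y in [3, 16]  -> 2 point(s)
  x = 15: RHS = 5, y in [9, 10]  -> 2 point(s)
  x = 17: RHS = 0, y in [0]  -> 1 point(s)
  x = 18: RHS = 5, y in [9, 10]  -> 2 point(s)
Affine points: 17. Add the point at infinity: total = 18.

#E(F_19) = 18


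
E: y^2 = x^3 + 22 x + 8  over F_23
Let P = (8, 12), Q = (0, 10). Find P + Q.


P != Q, so use the chord formula.
s = (y2 - y1) / (x2 - x1) = (21) / (15) mod 23 = 6
x3 = s^2 - x1 - x2 mod 23 = 6^2 - 8 - 0 = 5
y3 = s (x1 - x3) - y1 mod 23 = 6 * (8 - 5) - 12 = 6

P + Q = (5, 6)


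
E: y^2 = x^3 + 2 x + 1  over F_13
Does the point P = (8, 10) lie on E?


Check whether y^2 = x^3 + 2 x + 1 (mod 13) for (x, y) = (8, 10).
LHS: y^2 = 10^2 mod 13 = 9
RHS: x^3 + 2 x + 1 = 8^3 + 2*8 + 1 mod 13 = 9
LHS = RHS

Yes, on the curve


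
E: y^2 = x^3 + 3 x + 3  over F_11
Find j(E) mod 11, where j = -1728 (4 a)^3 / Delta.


Delta = -16(4 a^3 + 27 b^2) mod 11 = 5
-1728 * (4 a)^3 = -1728 * (4*3)^3 mod 11 = 10
j = 10 * 5^(-1) mod 11 = 2

j = 2 (mod 11)


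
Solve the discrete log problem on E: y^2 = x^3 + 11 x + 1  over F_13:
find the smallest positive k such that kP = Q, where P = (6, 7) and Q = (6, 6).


Enumerate multiples of P until we hit Q = (6, 6):
  1P = (6, 7)
  2P = (5, 8)
  3P = (3, 3)
  4P = (0, 1)
  5P = (8, 4)
  6P = (11, 7)
  7P = (9, 6)
  8P = (1, 0)
  9P = (9, 7)
  10P = (11, 6)
  11P = (8, 9)
  12P = (0, 12)
  13P = (3, 10)
  14P = (5, 5)
  15P = (6, 6)
Match found at i = 15.

k = 15


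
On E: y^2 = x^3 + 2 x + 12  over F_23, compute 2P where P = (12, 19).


Doubling: s = (3 x1^2 + a) / (2 y1)
s = (3*12^2 + 2) / (2*19) mod 23 = 9
x3 = s^2 - 2 x1 mod 23 = 9^2 - 2*12 = 11
y3 = s (x1 - x3) - y1 mod 23 = 9 * (12 - 11) - 19 = 13

2P = (11, 13)


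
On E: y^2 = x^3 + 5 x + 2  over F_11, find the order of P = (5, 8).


Compute successive multiples of P until we hit O:
  1P = (5, 8)
  2P = (4, 8)
  3P = (2, 3)
  4P = (8, 9)
  5P = (3, 0)
  6P = (8, 2)
  7P = (2, 8)
  8P = (4, 3)
  ... (continuing to 10P)
  10P = O

ord(P) = 10


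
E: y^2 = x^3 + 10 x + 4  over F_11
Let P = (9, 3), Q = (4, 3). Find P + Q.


P != Q, so use the chord formula.
s = (y2 - y1) / (x2 - x1) = (0) / (6) mod 11 = 0
x3 = s^2 - x1 - x2 mod 11 = 0^2 - 9 - 4 = 9
y3 = s (x1 - x3) - y1 mod 11 = 0 * (9 - 9) - 3 = 8

P + Q = (9, 8)


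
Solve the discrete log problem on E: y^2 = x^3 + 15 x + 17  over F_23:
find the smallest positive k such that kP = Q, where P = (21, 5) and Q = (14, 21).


Enumerate multiples of P until we hit Q = (14, 21):
  1P = (21, 5)
  2P = (6, 1)
  3P = (2, 20)
  4P = (4, 7)
  5P = (16, 12)
  6P = (22, 1)
  7P = (19, 10)
  8P = (18, 22)
  9P = (11, 15)
  10P = (15, 12)
  11P = (12, 19)
  12P = (14, 2)
  13P = (14, 21)
Match found at i = 13.

k = 13


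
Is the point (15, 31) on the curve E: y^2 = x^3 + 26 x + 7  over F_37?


Check whether y^2 = x^3 + 26 x + 7 (mod 37) for (x, y) = (15, 31).
LHS: y^2 = 31^2 mod 37 = 36
RHS: x^3 + 26 x + 7 = 15^3 + 26*15 + 7 mod 37 = 35
LHS != RHS

No, not on the curve


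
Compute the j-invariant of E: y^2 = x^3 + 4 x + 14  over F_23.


Delta = -16(4 a^3 + 27 b^2) mod 23 = 12
-1728 * (4 a)^3 = -1728 * (4*4)^3 mod 23 = 17
j = 17 * 12^(-1) mod 23 = 11

j = 11 (mod 23)


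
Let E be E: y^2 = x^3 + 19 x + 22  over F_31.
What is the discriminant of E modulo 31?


4 a^3 + 27 b^2 = 4*19^3 + 27*22^2 = 27436 + 13068 = 40504
Delta = -16 * (40504) = -648064
Delta mod 31 = 22

Delta = 22 (mod 31)


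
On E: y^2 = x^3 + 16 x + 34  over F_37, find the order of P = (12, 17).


Compute successive multiples of P until we hit O:
  1P = (12, 17)
  2P = (23, 10)
  3P = (18, 7)
  4P = (18, 30)
  5P = (23, 27)
  6P = (12, 20)
  7P = O

ord(P) = 7


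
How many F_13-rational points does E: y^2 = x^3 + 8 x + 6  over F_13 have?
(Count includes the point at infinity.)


For each x in F_13, count y with y^2 = x^3 + 8 x + 6 mod 13:
  x = 2: RHS = 4, y in [2, 11]  -> 2 point(s)
  x = 6: RHS = 10, y in [6, 7]  -> 2 point(s)
  x = 8: RHS = 10, y in [6, 7]  -> 2 point(s)
  x = 9: RHS = 1, y in [1, 12]  -> 2 point(s)
  x = 12: RHS = 10, y in [6, 7]  -> 2 point(s)
Affine points: 10. Add the point at infinity: total = 11.

#E(F_13) = 11


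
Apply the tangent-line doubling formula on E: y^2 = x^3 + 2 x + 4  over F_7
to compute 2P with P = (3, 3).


Doubling: s = (3 x1^2 + a) / (2 y1)
s = (3*3^2 + 2) / (2*3) mod 7 = 6
x3 = s^2 - 2 x1 mod 7 = 6^2 - 2*3 = 2
y3 = s (x1 - x3) - y1 mod 7 = 6 * (3 - 2) - 3 = 3

2P = (2, 3)


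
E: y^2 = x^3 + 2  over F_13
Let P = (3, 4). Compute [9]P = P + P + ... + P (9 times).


k = 9 = 1001_2 (binary, LSB first: 1001)
Double-and-add from P = (3, 4):
  bit 0 = 1: acc = O + (3, 4) = (3, 4)
  bit 1 = 0: acc unchanged = (3, 4)
  bit 2 = 0: acc unchanged = (3, 4)
  bit 3 = 1: acc = (3, 4) + (9, 9) = (10, 1)

9P = (10, 1)


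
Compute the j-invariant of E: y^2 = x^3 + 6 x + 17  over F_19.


Delta = -16(4 a^3 + 27 b^2) mod 19 = 9
-1728 * (4 a)^3 = -1728 * (4*6)^3 mod 19 = 11
j = 11 * 9^(-1) mod 19 = 16

j = 16 (mod 19)


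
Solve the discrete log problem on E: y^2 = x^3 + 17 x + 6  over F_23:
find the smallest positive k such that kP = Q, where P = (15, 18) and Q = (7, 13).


Enumerate multiples of P until we hit Q = (7, 13):
  1P = (15, 18)
  2P = (5, 3)
  3P = (11, 11)
  4P = (13, 20)
  5P = (19, 9)
  6P = (7, 10)
  7P = (2, 18)
  8P = (6, 5)
  9P = (18, 16)
  10P = (16, 21)
  11P = (1, 1)
  12P = (10, 16)
  13P = (0, 11)
  14P = (12, 11)
  15P = (4, 0)
  16P = (12, 12)
  17P = (0, 12)
  18P = (10, 7)
  19P = (1, 22)
  20P = (16, 2)
  21P = (18, 7)
  22P = (6, 18)
  23P = (2, 5)
  24P = (7, 13)
Match found at i = 24.

k = 24


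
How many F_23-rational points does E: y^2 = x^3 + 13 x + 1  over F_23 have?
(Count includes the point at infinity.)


For each x in F_23, count y with y^2 = x^3 + 13 x + 1 mod 23:
  x = 0: RHS = 1, y in [1, 22]  -> 2 point(s)
  x = 2: RHS = 12, y in [9, 14]  -> 2 point(s)
  x = 4: RHS = 2, y in [5, 18]  -> 2 point(s)
  x = 10: RHS = 4, y in [2, 21]  -> 2 point(s)
  x = 11: RHS = 3, y in [7, 16]  -> 2 point(s)
  x = 14: RHS = 6, y in [11, 12]  -> 2 point(s)
  x = 15: RHS = 6, y in [11, 12]  -> 2 point(s)
  x = 16: RHS = 4, y in [2, 21]  -> 2 point(s)
  x = 17: RHS = 6, y in [11, 12]  -> 2 point(s)
  x = 18: RHS = 18, y in [8, 15]  -> 2 point(s)
  x = 19: RHS = 0, y in [0]  -> 1 point(s)
  x = 20: RHS = 4, y in [2, 21]  -> 2 point(s)
  x = 21: RHS = 13, y in [6, 17]  -> 2 point(s)
Affine points: 25. Add the point at infinity: total = 26.

#E(F_23) = 26


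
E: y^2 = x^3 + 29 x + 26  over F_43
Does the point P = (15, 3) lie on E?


Check whether y^2 = x^3 + 29 x + 26 (mod 43) for (x, y) = (15, 3).
LHS: y^2 = 3^2 mod 43 = 9
RHS: x^3 + 29 x + 26 = 15^3 + 29*15 + 26 mod 43 = 9
LHS = RHS

Yes, on the curve


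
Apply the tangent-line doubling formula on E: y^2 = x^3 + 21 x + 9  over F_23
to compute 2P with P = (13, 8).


Doubling: s = (3 x1^2 + a) / (2 y1)
s = (3*13^2 + 21) / (2*8) mod 23 = 10
x3 = s^2 - 2 x1 mod 23 = 10^2 - 2*13 = 5
y3 = s (x1 - x3) - y1 mod 23 = 10 * (13 - 5) - 8 = 3

2P = (5, 3)


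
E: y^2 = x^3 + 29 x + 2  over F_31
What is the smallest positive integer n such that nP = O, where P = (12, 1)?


Compute successive multiples of P until we hit O:
  1P = (12, 1)
  2P = (11, 28)
  3P = (24, 13)
  4P = (27, 15)
  5P = (1, 1)
  6P = (18, 30)
  7P = (8, 8)
  8P = (16, 6)
  ... (continuing to 30P)
  30P = O

ord(P) = 30


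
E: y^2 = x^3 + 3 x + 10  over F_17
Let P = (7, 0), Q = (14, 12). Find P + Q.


P != Q, so use the chord formula.
s = (y2 - y1) / (x2 - x1) = (12) / (7) mod 17 = 9
x3 = s^2 - x1 - x2 mod 17 = 9^2 - 7 - 14 = 9
y3 = s (x1 - x3) - y1 mod 17 = 9 * (7 - 9) - 0 = 16

P + Q = (9, 16)


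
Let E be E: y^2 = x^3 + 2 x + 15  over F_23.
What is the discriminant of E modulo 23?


4 a^3 + 27 b^2 = 4*2^3 + 27*15^2 = 32 + 6075 = 6107
Delta = -16 * (6107) = -97712
Delta mod 23 = 15

Delta = 15 (mod 23)


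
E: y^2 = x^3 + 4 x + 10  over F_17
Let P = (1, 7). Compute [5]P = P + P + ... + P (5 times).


k = 5 = 101_2 (binary, LSB first: 101)
Double-and-add from P = (1, 7):
  bit 0 = 1: acc = O + (1, 7) = (1, 7)
  bit 1 = 0: acc unchanged = (1, 7)
  bit 2 = 1: acc = (1, 7) + (13, 10) = (2, 14)

5P = (2, 14)


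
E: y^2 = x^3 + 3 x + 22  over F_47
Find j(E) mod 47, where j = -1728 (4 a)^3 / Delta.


Delta = -16(4 a^3 + 27 b^2) mod 47 = 26
-1728 * (4 a)^3 = -1728 * (4*3)^3 mod 47 = 20
j = 20 * 26^(-1) mod 47 = 8

j = 8 (mod 47)


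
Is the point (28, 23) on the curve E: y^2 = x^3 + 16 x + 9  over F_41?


Check whether y^2 = x^3 + 16 x + 9 (mod 41) for (x, y) = (28, 23).
LHS: y^2 = 23^2 mod 41 = 37
RHS: x^3 + 16 x + 9 = 28^3 + 16*28 + 9 mod 41 = 23
LHS != RHS

No, not on the curve


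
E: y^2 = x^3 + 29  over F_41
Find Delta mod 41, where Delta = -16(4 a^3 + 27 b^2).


4 a^3 + 27 b^2 = 4*0^3 + 27*29^2 = 0 + 22707 = 22707
Delta = -16 * (22707) = -363312
Delta mod 41 = 30

Delta = 30 (mod 41)


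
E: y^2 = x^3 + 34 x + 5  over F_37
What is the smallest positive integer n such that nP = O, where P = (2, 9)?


Compute successive multiples of P until we hit O:
  1P = (2, 9)
  2P = (24, 17)
  3P = (20, 8)
  4P = (19, 31)
  5P = (5, 35)
  6P = (27, 21)
  7P = (9, 35)
  8P = (33, 8)
  ... (continuing to 33P)
  33P = O

ord(P) = 33


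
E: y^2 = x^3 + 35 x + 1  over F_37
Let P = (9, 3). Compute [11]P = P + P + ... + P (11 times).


k = 11 = 1011_2 (binary, LSB first: 1101)
Double-and-add from P = (9, 3):
  bit 0 = 1: acc = O + (9, 3) = (9, 3)
  bit 1 = 1: acc = (9, 3) + (28, 17) = (7, 16)
  bit 2 = 0: acc unchanged = (7, 16)
  bit 3 = 1: acc = (7, 16) + (0, 1) = (21, 28)

11P = (21, 28)


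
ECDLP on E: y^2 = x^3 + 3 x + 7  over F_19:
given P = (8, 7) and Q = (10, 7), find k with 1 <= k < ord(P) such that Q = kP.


Enumerate multiples of P until we hit Q = (10, 7):
  1P = (8, 7)
  2P = (4, 8)
  3P = (13, 18)
  4P = (15, 8)
  5P = (3, 10)
  6P = (0, 11)
  7P = (16, 16)
  8P = (12, 17)
  9P = (10, 7)
Match found at i = 9.

k = 9


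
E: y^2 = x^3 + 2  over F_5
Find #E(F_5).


For each x in F_5, count y with y^2 = x^3 + 0 x + 2 mod 5:
  x = 2: RHS = 0, y in [0]  -> 1 point(s)
  x = 3: RHS = 4, y in [2, 3]  -> 2 point(s)
  x = 4: RHS = 1, y in [1, 4]  -> 2 point(s)
Affine points: 5. Add the point at infinity: total = 6.

#E(F_5) = 6


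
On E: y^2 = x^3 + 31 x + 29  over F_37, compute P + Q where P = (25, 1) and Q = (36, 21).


P != Q, so use the chord formula.
s = (y2 - y1) / (x2 - x1) = (20) / (11) mod 37 = 22
x3 = s^2 - x1 - x2 mod 37 = 22^2 - 25 - 36 = 16
y3 = s (x1 - x3) - y1 mod 37 = 22 * (25 - 16) - 1 = 12

P + Q = (16, 12)


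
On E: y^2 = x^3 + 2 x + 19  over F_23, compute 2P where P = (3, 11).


Doubling: s = (3 x1^2 + a) / (2 y1)
s = (3*3^2 + 2) / (2*11) mod 23 = 17
x3 = s^2 - 2 x1 mod 23 = 17^2 - 2*3 = 7
y3 = s (x1 - x3) - y1 mod 23 = 17 * (3 - 7) - 11 = 13

2P = (7, 13)


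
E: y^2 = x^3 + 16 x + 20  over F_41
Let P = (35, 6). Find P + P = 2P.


Doubling: s = (3 x1^2 + a) / (2 y1)
s = (3*35^2 + 16) / (2*6) mod 41 = 24
x3 = s^2 - 2 x1 mod 41 = 24^2 - 2*35 = 14
y3 = s (x1 - x3) - y1 mod 41 = 24 * (35 - 14) - 6 = 6

2P = (14, 6)


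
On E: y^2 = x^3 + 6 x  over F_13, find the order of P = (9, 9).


Compute successive multiples of P until we hit O:
  1P = (9, 9)
  2P = (4, 6)
  3P = (4, 7)
  4P = (9, 4)
  5P = O

ord(P) = 5


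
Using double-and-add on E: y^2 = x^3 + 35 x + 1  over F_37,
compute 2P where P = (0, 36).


k = 2 = 10_2 (binary, LSB first: 01)
Double-and-add from P = (0, 36):
  bit 0 = 0: acc unchanged = O
  bit 1 = 1: acc = O + (1, 0) = (1, 0)

2P = (1, 0)


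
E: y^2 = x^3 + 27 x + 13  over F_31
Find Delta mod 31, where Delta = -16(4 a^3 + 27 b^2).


4 a^3 + 27 b^2 = 4*27^3 + 27*13^2 = 78732 + 4563 = 83295
Delta = -16 * (83295) = -1332720
Delta mod 31 = 1

Delta = 1 (mod 31)


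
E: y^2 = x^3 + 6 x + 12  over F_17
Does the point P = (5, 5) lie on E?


Check whether y^2 = x^3 + 6 x + 12 (mod 17) for (x, y) = (5, 5).
LHS: y^2 = 5^2 mod 17 = 8
RHS: x^3 + 6 x + 12 = 5^3 + 6*5 + 12 mod 17 = 14
LHS != RHS

No, not on the curve


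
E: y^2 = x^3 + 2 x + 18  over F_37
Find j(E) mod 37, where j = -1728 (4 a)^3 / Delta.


Delta = -16(4 a^3 + 27 b^2) mod 37 = 9
-1728 * (4 a)^3 = -1728 * (4*2)^3 mod 37 = 8
j = 8 * 9^(-1) mod 37 = 5

j = 5 (mod 37)


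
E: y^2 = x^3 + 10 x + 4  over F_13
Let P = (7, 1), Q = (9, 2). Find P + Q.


P != Q, so use the chord formula.
s = (y2 - y1) / (x2 - x1) = (1) / (2) mod 13 = 7
x3 = s^2 - x1 - x2 mod 13 = 7^2 - 7 - 9 = 7
y3 = s (x1 - x3) - y1 mod 13 = 7 * (7 - 7) - 1 = 12

P + Q = (7, 12)


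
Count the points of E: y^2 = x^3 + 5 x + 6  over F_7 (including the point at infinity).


For each x in F_7, count y with y^2 = x^3 + 5 x + 6 mod 7:
  x = 5: RHS = 2, y in [3, 4]  -> 2 point(s)
  x = 6: RHS = 0, y in [0]  -> 1 point(s)
Affine points: 3. Add the point at infinity: total = 4.

#E(F_7) = 4


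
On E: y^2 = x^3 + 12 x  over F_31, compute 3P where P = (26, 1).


k = 3 = 11_2 (binary, LSB first: 11)
Double-and-add from P = (26, 1):
  bit 0 = 1: acc = O + (26, 1) = (26, 1)
  bit 1 = 1: acc = (26, 1) + (19, 9) = (24, 10)

3P = (24, 10)


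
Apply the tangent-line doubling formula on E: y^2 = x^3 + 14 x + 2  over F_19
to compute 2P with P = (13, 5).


Doubling: s = (3 x1^2 + a) / (2 y1)
s = (3*13^2 + 14) / (2*5) mod 19 = 16
x3 = s^2 - 2 x1 mod 19 = 16^2 - 2*13 = 2
y3 = s (x1 - x3) - y1 mod 19 = 16 * (13 - 2) - 5 = 0

2P = (2, 0)


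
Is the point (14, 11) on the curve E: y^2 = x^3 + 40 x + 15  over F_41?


Check whether y^2 = x^3 + 40 x + 15 (mod 41) for (x, y) = (14, 11).
LHS: y^2 = 11^2 mod 41 = 39
RHS: x^3 + 40 x + 15 = 14^3 + 40*14 + 15 mod 41 = 39
LHS = RHS

Yes, on the curve


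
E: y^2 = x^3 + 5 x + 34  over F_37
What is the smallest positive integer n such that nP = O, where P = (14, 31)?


Compute successive multiples of P until we hit O:
  1P = (14, 31)
  2P = (18, 31)
  3P = (5, 6)
  4P = (28, 0)
  5P = (5, 31)
  6P = (18, 6)
  7P = (14, 6)
  8P = O

ord(P) = 8


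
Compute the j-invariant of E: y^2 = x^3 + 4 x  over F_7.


Delta = -16(4 a^3 + 27 b^2) mod 7 = 6
-1728 * (4 a)^3 = -1728 * (4*4)^3 mod 7 = 1
j = 1 * 6^(-1) mod 7 = 6

j = 6 (mod 7)


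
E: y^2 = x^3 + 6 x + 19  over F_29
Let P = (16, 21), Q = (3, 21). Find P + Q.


P != Q, so use the chord formula.
s = (y2 - y1) / (x2 - x1) = (0) / (16) mod 29 = 0
x3 = s^2 - x1 - x2 mod 29 = 0^2 - 16 - 3 = 10
y3 = s (x1 - x3) - y1 mod 29 = 0 * (16 - 10) - 21 = 8

P + Q = (10, 8)


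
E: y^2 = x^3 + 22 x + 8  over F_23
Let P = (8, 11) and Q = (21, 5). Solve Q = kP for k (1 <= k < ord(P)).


Enumerate multiples of P until we hit Q = (21, 5):
  1P = (8, 11)
  2P = (10, 3)
  3P = (21, 18)
  4P = (3, 20)
  5P = (18, 7)
  6P = (22, 13)
  7P = (1, 13)
  8P = (0, 13)
  9P = (5, 17)
  10P = (14, 1)
  11P = (14, 22)
  12P = (5, 6)
  13P = (0, 10)
  14P = (1, 10)
  15P = (22, 10)
  16P = (18, 16)
  17P = (3, 3)
  18P = (21, 5)
Match found at i = 18.

k = 18


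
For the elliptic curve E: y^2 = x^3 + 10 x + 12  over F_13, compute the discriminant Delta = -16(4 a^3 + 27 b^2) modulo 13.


4 a^3 + 27 b^2 = 4*10^3 + 27*12^2 = 4000 + 3888 = 7888
Delta = -16 * (7888) = -126208
Delta mod 13 = 9

Delta = 9 (mod 13)


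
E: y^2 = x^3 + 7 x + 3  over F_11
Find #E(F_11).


For each x in F_11, count y with y^2 = x^3 + 7 x + 3 mod 11:
  x = 0: RHS = 3, y in [5, 6]  -> 2 point(s)
  x = 1: RHS = 0, y in [0]  -> 1 point(s)
  x = 2: RHS = 3, y in [5, 6]  -> 2 point(s)
  x = 5: RHS = 9, y in [3, 8]  -> 2 point(s)
  x = 9: RHS = 3, y in [5, 6]  -> 2 point(s)
Affine points: 9. Add the point at infinity: total = 10.

#E(F_11) = 10


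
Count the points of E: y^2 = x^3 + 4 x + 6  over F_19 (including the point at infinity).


For each x in F_19, count y with y^2 = x^3 + 4 x + 6 mod 19:
  x = 0: RHS = 6, y in [5, 14]  -> 2 point(s)
  x = 1: RHS = 11, y in [7, 12]  -> 2 point(s)
  x = 3: RHS = 7, y in [8, 11]  -> 2 point(s)
  x = 7: RHS = 16, y in [4, 15]  -> 2 point(s)
  x = 9: RHS = 11, y in [7, 12]  -> 2 point(s)
  x = 10: RHS = 1, y in [1, 18]  -> 2 point(s)
  x = 16: RHS = 5, y in [9, 10]  -> 2 point(s)
  x = 17: RHS = 9, y in [3, 16]  -> 2 point(s)
  x = 18: RHS = 1, y in [1, 18]  -> 2 point(s)
Affine points: 18. Add the point at infinity: total = 19.

#E(F_19) = 19


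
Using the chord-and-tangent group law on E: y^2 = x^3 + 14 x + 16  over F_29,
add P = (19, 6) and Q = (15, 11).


P != Q, so use the chord formula.
s = (y2 - y1) / (x2 - x1) = (5) / (25) mod 29 = 6
x3 = s^2 - x1 - x2 mod 29 = 6^2 - 19 - 15 = 2
y3 = s (x1 - x3) - y1 mod 29 = 6 * (19 - 2) - 6 = 9

P + Q = (2, 9)


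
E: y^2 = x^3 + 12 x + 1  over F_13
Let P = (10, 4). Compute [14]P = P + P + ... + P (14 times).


k = 14 = 1110_2 (binary, LSB first: 0111)
Double-and-add from P = (10, 4):
  bit 0 = 0: acc unchanged = O
  bit 1 = 1: acc = O + (6, 9) = (6, 9)
  bit 2 = 1: acc = (6, 9) + (5, 2) = (12, 1)
  bit 3 = 1: acc = (12, 1) + (4, 10) = (7, 8)

14P = (7, 8)


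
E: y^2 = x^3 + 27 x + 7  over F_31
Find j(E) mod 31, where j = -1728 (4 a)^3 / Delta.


Delta = -16(4 a^3 + 27 b^2) mod 31 = 9
-1728 * (4 a)^3 = -1728 * (4*27)^3 mod 31 = 30
j = 30 * 9^(-1) mod 31 = 24

j = 24 (mod 31)


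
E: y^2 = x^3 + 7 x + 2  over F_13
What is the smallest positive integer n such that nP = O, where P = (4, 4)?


Compute successive multiples of P until we hit O:
  1P = (4, 4)
  2P = (9, 12)
  3P = (1, 6)
  4P = (7, 11)
  5P = (6, 0)
  6P = (7, 2)
  7P = (1, 7)
  8P = (9, 1)
  ... (continuing to 10P)
  10P = O

ord(P) = 10


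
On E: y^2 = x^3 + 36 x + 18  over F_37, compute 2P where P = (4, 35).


Doubling: s = (3 x1^2 + a) / (2 y1)
s = (3*4^2 + 36) / (2*35) mod 37 = 16
x3 = s^2 - 2 x1 mod 37 = 16^2 - 2*4 = 26
y3 = s (x1 - x3) - y1 mod 37 = 16 * (4 - 26) - 35 = 20

2P = (26, 20)


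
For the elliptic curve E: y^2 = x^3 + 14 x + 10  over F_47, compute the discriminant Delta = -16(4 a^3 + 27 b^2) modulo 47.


4 a^3 + 27 b^2 = 4*14^3 + 27*10^2 = 10976 + 2700 = 13676
Delta = -16 * (13676) = -218816
Delta mod 47 = 16

Delta = 16 (mod 47)


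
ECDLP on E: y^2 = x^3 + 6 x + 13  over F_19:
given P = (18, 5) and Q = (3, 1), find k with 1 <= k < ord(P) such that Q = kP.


Enumerate multiples of P until we hit Q = (3, 1):
  1P = (18, 5)
  2P = (3, 18)
  3P = (5, 4)
  4P = (5, 15)
  5P = (3, 1)
Match found at i = 5.

k = 5


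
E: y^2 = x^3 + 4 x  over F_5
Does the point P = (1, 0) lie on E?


Check whether y^2 = x^3 + 4 x + 0 (mod 5) for (x, y) = (1, 0).
LHS: y^2 = 0^2 mod 5 = 0
RHS: x^3 + 4 x + 0 = 1^3 + 4*1 + 0 mod 5 = 0
LHS = RHS

Yes, on the curve


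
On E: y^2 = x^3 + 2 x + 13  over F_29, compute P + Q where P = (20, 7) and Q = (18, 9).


P != Q, so use the chord formula.
s = (y2 - y1) / (x2 - x1) = (2) / (27) mod 29 = 28
x3 = s^2 - x1 - x2 mod 29 = 28^2 - 20 - 18 = 21
y3 = s (x1 - x3) - y1 mod 29 = 28 * (20 - 21) - 7 = 23

P + Q = (21, 23)


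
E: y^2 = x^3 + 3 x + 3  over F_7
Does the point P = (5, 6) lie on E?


Check whether y^2 = x^3 + 3 x + 3 (mod 7) for (x, y) = (5, 6).
LHS: y^2 = 6^2 mod 7 = 1
RHS: x^3 + 3 x + 3 = 5^3 + 3*5 + 3 mod 7 = 3
LHS != RHS

No, not on the curve


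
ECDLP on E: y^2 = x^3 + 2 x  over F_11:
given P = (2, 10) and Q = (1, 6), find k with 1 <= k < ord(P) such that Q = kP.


Enumerate multiples of P until we hit Q = (1, 6):
  1P = (2, 10)
  2P = (1, 5)
  3P = (0, 0)
  4P = (1, 6)
Match found at i = 4.

k = 4


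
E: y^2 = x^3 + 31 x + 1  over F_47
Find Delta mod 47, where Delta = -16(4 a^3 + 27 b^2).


4 a^3 + 27 b^2 = 4*31^3 + 27*1^2 = 119164 + 27 = 119191
Delta = -16 * (119191) = -1907056
Delta mod 47 = 16

Delta = 16 (mod 47)


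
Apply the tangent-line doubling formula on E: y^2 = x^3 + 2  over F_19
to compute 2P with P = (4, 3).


Doubling: s = (3 x1^2 + a) / (2 y1)
s = (3*4^2 + 0) / (2*3) mod 19 = 8
x3 = s^2 - 2 x1 mod 19 = 8^2 - 2*4 = 18
y3 = s (x1 - x3) - y1 mod 19 = 8 * (4 - 18) - 3 = 18

2P = (18, 18)


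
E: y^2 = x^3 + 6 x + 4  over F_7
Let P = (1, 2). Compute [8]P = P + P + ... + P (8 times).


k = 8 = 1000_2 (binary, LSB first: 0001)
Double-and-add from P = (1, 2):
  bit 0 = 0: acc unchanged = O
  bit 1 = 0: acc unchanged = O
  bit 2 = 0: acc unchanged = O
  bit 3 = 1: acc = O + (0, 5) = (0, 5)

8P = (0, 5)


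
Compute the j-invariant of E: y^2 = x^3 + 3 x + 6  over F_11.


Delta = -16(4 a^3 + 27 b^2) mod 11 = 1
-1728 * (4 a)^3 = -1728 * (4*3)^3 mod 11 = 10
j = 10 * 1^(-1) mod 11 = 10

j = 10 (mod 11)


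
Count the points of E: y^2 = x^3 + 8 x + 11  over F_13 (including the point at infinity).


For each x in F_13, count y with y^2 = x^3 + 8 x + 11 mod 13:
  x = 2: RHS = 9, y in [3, 10]  -> 2 point(s)
  x = 3: RHS = 10, y in [6, 7]  -> 2 point(s)
  x = 4: RHS = 3, y in [4, 9]  -> 2 point(s)
  x = 10: RHS = 12, y in [5, 8]  -> 2 point(s)
  x = 11: RHS = 0, y in [0]  -> 1 point(s)
Affine points: 9. Add the point at infinity: total = 10.

#E(F_13) = 10


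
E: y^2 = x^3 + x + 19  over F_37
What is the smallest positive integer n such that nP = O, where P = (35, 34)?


Compute successive multiples of P until we hit O:
  1P = (35, 34)
  2P = (20, 26)
  3P = (28, 24)
  4P = (7, 6)
  5P = (33, 5)
  6P = (22, 25)
  7P = (5, 1)
  8P = (23, 31)
  ... (continuing to 17P)
  17P = O

ord(P) = 17


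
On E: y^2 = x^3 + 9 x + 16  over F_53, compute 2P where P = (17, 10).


Doubling: s = (3 x1^2 + a) / (2 y1)
s = (3*17^2 + 9) / (2*10) mod 53 = 12
x3 = s^2 - 2 x1 mod 53 = 12^2 - 2*17 = 4
y3 = s (x1 - x3) - y1 mod 53 = 12 * (17 - 4) - 10 = 40

2P = (4, 40)


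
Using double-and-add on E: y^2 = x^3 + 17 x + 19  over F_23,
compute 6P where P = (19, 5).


k = 6 = 110_2 (binary, LSB first: 011)
Double-and-add from P = (19, 5):
  bit 0 = 0: acc unchanged = O
  bit 1 = 1: acc = O + (10, 19) = (10, 19)
  bit 2 = 1: acc = (10, 19) + (21, 0) = (10, 4)

6P = (10, 4)


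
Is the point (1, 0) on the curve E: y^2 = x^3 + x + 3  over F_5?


Check whether y^2 = x^3 + 1 x + 3 (mod 5) for (x, y) = (1, 0).
LHS: y^2 = 0^2 mod 5 = 0
RHS: x^3 + 1 x + 3 = 1^3 + 1*1 + 3 mod 5 = 0
LHS = RHS

Yes, on the curve


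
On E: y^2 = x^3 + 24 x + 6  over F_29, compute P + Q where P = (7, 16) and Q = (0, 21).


P != Q, so use the chord formula.
s = (y2 - y1) / (x2 - x1) = (5) / (22) mod 29 = 20
x3 = s^2 - x1 - x2 mod 29 = 20^2 - 7 - 0 = 16
y3 = s (x1 - x3) - y1 mod 29 = 20 * (7 - 16) - 16 = 7

P + Q = (16, 7)


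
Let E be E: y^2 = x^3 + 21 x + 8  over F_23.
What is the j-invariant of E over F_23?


Delta = -16(4 a^3 + 27 b^2) mod 23 = 4
-1728 * (4 a)^3 = -1728 * (4*21)^3 mod 23 = 18
j = 18 * 4^(-1) mod 23 = 16

j = 16 (mod 23)


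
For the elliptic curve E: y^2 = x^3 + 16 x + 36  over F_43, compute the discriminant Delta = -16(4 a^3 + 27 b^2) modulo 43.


4 a^3 + 27 b^2 = 4*16^3 + 27*36^2 = 16384 + 34992 = 51376
Delta = -16 * (51376) = -822016
Delta mod 43 = 15

Delta = 15 (mod 43)


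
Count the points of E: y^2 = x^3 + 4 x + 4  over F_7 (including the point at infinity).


For each x in F_7, count y with y^2 = x^3 + 4 x + 4 mod 7:
  x = 0: RHS = 4, y in [2, 5]  -> 2 point(s)
  x = 1: RHS = 2, y in [3, 4]  -> 2 point(s)
  x = 3: RHS = 1, y in [1, 6]  -> 2 point(s)
  x = 4: RHS = 0, y in [0]  -> 1 point(s)
  x = 5: RHS = 2, y in [3, 4]  -> 2 point(s)
Affine points: 9. Add the point at infinity: total = 10.

#E(F_7) = 10


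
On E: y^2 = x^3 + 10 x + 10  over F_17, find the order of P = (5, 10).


Compute successive multiples of P until we hit O:
  1P = (5, 10)
  2P = (7, 7)
  3P = (3, 4)
  4P = (1, 2)
  5P = (15, 4)
  6P = (13, 5)
  7P = (14, 2)
  8P = (16, 13)
  ... (continuing to 21P)
  21P = O

ord(P) = 21


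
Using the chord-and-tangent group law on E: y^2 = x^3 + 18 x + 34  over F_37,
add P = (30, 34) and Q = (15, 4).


P != Q, so use the chord formula.
s = (y2 - y1) / (x2 - x1) = (7) / (22) mod 37 = 2
x3 = s^2 - x1 - x2 mod 37 = 2^2 - 30 - 15 = 33
y3 = s (x1 - x3) - y1 mod 37 = 2 * (30 - 33) - 34 = 34

P + Q = (33, 34)


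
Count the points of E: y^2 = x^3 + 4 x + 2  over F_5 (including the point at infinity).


For each x in F_5, count y with y^2 = x^3 + 4 x + 2 mod 5:
  x = 3: RHS = 1, y in [1, 4]  -> 2 point(s)
Affine points: 2. Add the point at infinity: total = 3.

#E(F_5) = 3


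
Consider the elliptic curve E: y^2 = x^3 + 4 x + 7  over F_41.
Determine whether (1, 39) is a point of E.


Check whether y^2 = x^3 + 4 x + 7 (mod 41) for (x, y) = (1, 39).
LHS: y^2 = 39^2 mod 41 = 4
RHS: x^3 + 4 x + 7 = 1^3 + 4*1 + 7 mod 41 = 12
LHS != RHS

No, not on the curve


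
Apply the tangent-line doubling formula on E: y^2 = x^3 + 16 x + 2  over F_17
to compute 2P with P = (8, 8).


Doubling: s = (3 x1^2 + a) / (2 y1)
s = (3*8^2 + 16) / (2*8) mod 17 = 13
x3 = s^2 - 2 x1 mod 17 = 13^2 - 2*8 = 0
y3 = s (x1 - x3) - y1 mod 17 = 13 * (8 - 0) - 8 = 11

2P = (0, 11)


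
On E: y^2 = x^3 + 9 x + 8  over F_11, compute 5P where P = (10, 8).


k = 5 = 101_2 (binary, LSB first: 101)
Double-and-add from P = (10, 8):
  bit 0 = 1: acc = O + (10, 8) = (10, 8)
  bit 1 = 0: acc unchanged = (10, 8)
  bit 2 = 1: acc = (10, 8) + (4, 8) = (8, 3)

5P = (8, 3)


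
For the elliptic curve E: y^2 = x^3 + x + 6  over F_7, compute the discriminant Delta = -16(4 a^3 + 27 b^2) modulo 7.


4 a^3 + 27 b^2 = 4*1^3 + 27*6^2 = 4 + 972 = 976
Delta = -16 * (976) = -15616
Delta mod 7 = 1

Delta = 1 (mod 7)


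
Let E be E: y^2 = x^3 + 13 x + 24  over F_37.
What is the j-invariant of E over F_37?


Delta = -16(4 a^3 + 27 b^2) mod 37 = 22
-1728 * (4 a)^3 = -1728 * (4*13)^3 mod 37 = 14
j = 14 * 22^(-1) mod 37 = 4

j = 4 (mod 37)


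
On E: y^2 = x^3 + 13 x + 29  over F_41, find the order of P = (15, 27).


Compute successive multiples of P until we hit O:
  1P = (15, 27)
  2P = (19, 1)
  3P = (39, 6)
  4P = (23, 21)
  5P = (1, 24)
  6P = (24, 15)
  7P = (22, 37)
  8P = (37, 6)
  ... (continuing to 30P)
  30P = O

ord(P) = 30


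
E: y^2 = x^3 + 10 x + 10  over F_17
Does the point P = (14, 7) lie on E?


Check whether y^2 = x^3 + 10 x + 10 (mod 17) for (x, y) = (14, 7).
LHS: y^2 = 7^2 mod 17 = 15
RHS: x^3 + 10 x + 10 = 14^3 + 10*14 + 10 mod 17 = 4
LHS != RHS

No, not on the curve


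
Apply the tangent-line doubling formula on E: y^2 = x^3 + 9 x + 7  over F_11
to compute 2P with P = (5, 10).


Doubling: s = (3 x1^2 + a) / (2 y1)
s = (3*5^2 + 9) / (2*10) mod 11 = 2
x3 = s^2 - 2 x1 mod 11 = 2^2 - 2*5 = 5
y3 = s (x1 - x3) - y1 mod 11 = 2 * (5 - 5) - 10 = 1

2P = (5, 1)


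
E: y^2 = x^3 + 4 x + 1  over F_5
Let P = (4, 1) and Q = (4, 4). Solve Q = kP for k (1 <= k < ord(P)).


Enumerate multiples of P until we hit Q = (4, 4):
  1P = (4, 1)
  2P = (3, 0)
  3P = (4, 4)
Match found at i = 3.

k = 3


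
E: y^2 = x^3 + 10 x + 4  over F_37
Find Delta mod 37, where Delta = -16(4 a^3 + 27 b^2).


4 a^3 + 27 b^2 = 4*10^3 + 27*4^2 = 4000 + 432 = 4432
Delta = -16 * (4432) = -70912
Delta mod 37 = 17

Delta = 17 (mod 37)


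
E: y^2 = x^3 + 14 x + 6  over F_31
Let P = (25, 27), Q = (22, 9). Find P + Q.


P != Q, so use the chord formula.
s = (y2 - y1) / (x2 - x1) = (13) / (28) mod 31 = 6
x3 = s^2 - x1 - x2 mod 31 = 6^2 - 25 - 22 = 20
y3 = s (x1 - x3) - y1 mod 31 = 6 * (25 - 20) - 27 = 3

P + Q = (20, 3)


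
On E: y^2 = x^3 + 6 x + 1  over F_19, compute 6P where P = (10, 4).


k = 6 = 110_2 (binary, LSB first: 011)
Double-and-add from P = (10, 4):
  bit 0 = 0: acc unchanged = O
  bit 1 = 1: acc = O + (5, 2) = (5, 2)
  bit 2 = 1: acc = (5, 2) + (7, 5) = (14, 13)

6P = (14, 13)


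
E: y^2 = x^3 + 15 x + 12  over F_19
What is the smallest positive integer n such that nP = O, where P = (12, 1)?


Compute successive multiples of P until we hit O:
  1P = (12, 1)
  2P = (1, 16)
  3P = (11, 8)
  4P = (7, 2)
  5P = (16, 15)
  6P = (8, 13)
  7P = (8, 6)
  8P = (16, 4)
  ... (continuing to 13P)
  13P = O

ord(P) = 13


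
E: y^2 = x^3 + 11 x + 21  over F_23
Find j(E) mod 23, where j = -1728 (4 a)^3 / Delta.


Delta = -16(4 a^3 + 27 b^2) mod 23 = 5
-1728 * (4 a)^3 = -1728 * (4*11)^3 mod 23 = 1
j = 1 * 5^(-1) mod 23 = 14

j = 14 (mod 23)


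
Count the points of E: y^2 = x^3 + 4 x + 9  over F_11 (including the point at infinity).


For each x in F_11, count y with y^2 = x^3 + 4 x + 9 mod 11:
  x = 0: RHS = 9, y in [3, 8]  -> 2 point(s)
  x = 1: RHS = 3, y in [5, 6]  -> 2 point(s)
  x = 2: RHS = 3, y in [5, 6]  -> 2 point(s)
  x = 3: RHS = 4, y in [2, 9]  -> 2 point(s)
  x = 4: RHS = 1, y in [1, 10]  -> 2 point(s)
  x = 5: RHS = 0, y in [0]  -> 1 point(s)
  x = 8: RHS = 3, y in [5, 6]  -> 2 point(s)
  x = 9: RHS = 4, y in [2, 9]  -> 2 point(s)
  x = 10: RHS = 4, y in [2, 9]  -> 2 point(s)
Affine points: 17. Add the point at infinity: total = 18.

#E(F_11) = 18


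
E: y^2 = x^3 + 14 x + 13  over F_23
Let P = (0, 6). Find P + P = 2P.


Doubling: s = (3 x1^2 + a) / (2 y1)
s = (3*0^2 + 14) / (2*6) mod 23 = 5
x3 = s^2 - 2 x1 mod 23 = 5^2 - 2*0 = 2
y3 = s (x1 - x3) - y1 mod 23 = 5 * (0 - 2) - 6 = 7

2P = (2, 7)


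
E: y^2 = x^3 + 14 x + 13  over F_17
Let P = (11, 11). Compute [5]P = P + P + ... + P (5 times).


k = 5 = 101_2 (binary, LSB first: 101)
Double-and-add from P = (11, 11):
  bit 0 = 1: acc = O + (11, 11) = (11, 11)
  bit 1 = 0: acc unchanged = (11, 11)
  bit 2 = 1: acc = (11, 11) + (11, 11) = (11, 6)

5P = (11, 6)


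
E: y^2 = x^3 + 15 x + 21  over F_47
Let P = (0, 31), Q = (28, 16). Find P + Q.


P != Q, so use the chord formula.
s = (y2 - y1) / (x2 - x1) = (32) / (28) mod 47 = 28
x3 = s^2 - x1 - x2 mod 47 = 28^2 - 0 - 28 = 4
y3 = s (x1 - x3) - y1 mod 47 = 28 * (0 - 4) - 31 = 45

P + Q = (4, 45)


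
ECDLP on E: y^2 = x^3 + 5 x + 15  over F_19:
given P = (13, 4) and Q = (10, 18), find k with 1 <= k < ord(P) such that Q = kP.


Enumerate multiples of P until we hit Q = (10, 18):
  1P = (13, 4)
  2P = (4, 2)
  3P = (18, 16)
  4P = (12, 6)
  5P = (17, 4)
  6P = (8, 15)
  7P = (15, 8)
  8P = (14, 13)
  9P = (16, 7)
  10P = (10, 18)
Match found at i = 10.

k = 10


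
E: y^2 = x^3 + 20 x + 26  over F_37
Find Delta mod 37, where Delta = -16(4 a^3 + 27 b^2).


4 a^3 + 27 b^2 = 4*20^3 + 27*26^2 = 32000 + 18252 = 50252
Delta = -16 * (50252) = -804032
Delta mod 37 = 15

Delta = 15 (mod 37)


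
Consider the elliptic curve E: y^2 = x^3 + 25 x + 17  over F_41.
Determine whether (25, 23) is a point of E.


Check whether y^2 = x^3 + 25 x + 17 (mod 41) for (x, y) = (25, 23).
LHS: y^2 = 23^2 mod 41 = 37
RHS: x^3 + 25 x + 17 = 25^3 + 25*25 + 17 mod 41 = 31
LHS != RHS

No, not on the curve


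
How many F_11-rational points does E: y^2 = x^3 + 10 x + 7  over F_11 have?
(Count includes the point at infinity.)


For each x in F_11, count y with y^2 = x^3 + 10 x + 7 mod 11:
  x = 3: RHS = 9, y in [3, 8]  -> 2 point(s)
  x = 4: RHS = 1, y in [1, 10]  -> 2 point(s)
  x = 8: RHS = 5, y in [4, 7]  -> 2 point(s)
  x = 9: RHS = 1, y in [1, 10]  -> 2 point(s)
Affine points: 8. Add the point at infinity: total = 9.

#E(F_11) = 9


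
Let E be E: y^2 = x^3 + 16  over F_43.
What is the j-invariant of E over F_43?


Delta = -16(4 a^3 + 27 b^2) mod 43 = 4
-1728 * (4 a)^3 = -1728 * (4*0)^3 mod 43 = 0
j = 0 * 4^(-1) mod 43 = 0

j = 0 (mod 43)


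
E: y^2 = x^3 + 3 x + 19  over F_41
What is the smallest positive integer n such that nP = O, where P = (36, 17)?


Compute successive multiples of P until we hit O:
  1P = (36, 17)
  2P = (12, 26)
  3P = (13, 0)
  4P = (12, 15)
  5P = (36, 24)
  6P = O

ord(P) = 6


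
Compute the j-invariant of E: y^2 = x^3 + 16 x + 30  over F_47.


Delta = -16(4 a^3 + 27 b^2) mod 47 = 6
-1728 * (4 a)^3 = -1728 * (4*16)^3 mod 47 = 40
j = 40 * 6^(-1) mod 47 = 38

j = 38 (mod 47)


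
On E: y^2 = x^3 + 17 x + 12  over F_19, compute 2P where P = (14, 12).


Doubling: s = (3 x1^2 + a) / (2 y1)
s = (3*14^2 + 17) / (2*12) mod 19 = 7
x3 = s^2 - 2 x1 mod 19 = 7^2 - 2*14 = 2
y3 = s (x1 - x3) - y1 mod 19 = 7 * (14 - 2) - 12 = 15

2P = (2, 15)


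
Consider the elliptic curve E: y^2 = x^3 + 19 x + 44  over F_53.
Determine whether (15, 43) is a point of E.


Check whether y^2 = x^3 + 19 x + 44 (mod 53) for (x, y) = (15, 43).
LHS: y^2 = 43^2 mod 53 = 47
RHS: x^3 + 19 x + 44 = 15^3 + 19*15 + 44 mod 53 = 47
LHS = RHS

Yes, on the curve


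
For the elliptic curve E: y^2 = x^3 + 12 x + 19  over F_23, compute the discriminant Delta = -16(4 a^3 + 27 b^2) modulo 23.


4 a^3 + 27 b^2 = 4*12^3 + 27*19^2 = 6912 + 9747 = 16659
Delta = -16 * (16659) = -266544
Delta mod 23 = 3

Delta = 3 (mod 23)


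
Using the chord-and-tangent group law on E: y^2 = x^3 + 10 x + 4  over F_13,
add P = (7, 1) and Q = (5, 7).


P != Q, so use the chord formula.
s = (y2 - y1) / (x2 - x1) = (6) / (11) mod 13 = 10
x3 = s^2 - x1 - x2 mod 13 = 10^2 - 7 - 5 = 10
y3 = s (x1 - x3) - y1 mod 13 = 10 * (7 - 10) - 1 = 8

P + Q = (10, 8)


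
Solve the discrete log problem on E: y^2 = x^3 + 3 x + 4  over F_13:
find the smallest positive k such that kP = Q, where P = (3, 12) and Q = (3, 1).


Enumerate multiples of P until we hit Q = (3, 1):
  1P = (3, 12)
  2P = (11, 4)
  3P = (0, 11)
  4P = (0, 2)
  5P = (11, 9)
  6P = (3, 1)
Match found at i = 6.

k = 6


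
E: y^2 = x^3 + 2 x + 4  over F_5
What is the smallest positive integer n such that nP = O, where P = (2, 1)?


Compute successive multiples of P until we hit O:
  1P = (2, 1)
  2P = (0, 3)
  3P = (4, 1)
  4P = (4, 4)
  5P = (0, 2)
  6P = (2, 4)
  7P = O

ord(P) = 7


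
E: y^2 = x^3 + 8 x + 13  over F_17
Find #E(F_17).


For each x in F_17, count y with y^2 = x^3 + 8 x + 13 mod 17:
  x = 0: RHS = 13, y in [8, 9]  -> 2 point(s)
  x = 3: RHS = 13, y in [8, 9]  -> 2 point(s)
  x = 5: RHS = 8, y in [5, 12]  -> 2 point(s)
  x = 7: RHS = 4, y in [2, 15]  -> 2 point(s)
  x = 9: RHS = 15, y in [7, 10]  -> 2 point(s)
  x = 11: RHS = 4, y in [2, 15]  -> 2 point(s)
  x = 12: RHS = 1, y in [1, 16]  -> 2 point(s)
  x = 13: RHS = 2, y in [6, 11]  -> 2 point(s)
  x = 14: RHS = 13, y in [8, 9]  -> 2 point(s)
  x = 16: RHS = 4, y in [2, 15]  -> 2 point(s)
Affine points: 20. Add the point at infinity: total = 21.

#E(F_17) = 21


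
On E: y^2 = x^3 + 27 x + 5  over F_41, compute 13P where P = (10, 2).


k = 13 = 1101_2 (binary, LSB first: 1011)
Double-and-add from P = (10, 2):
  bit 0 = 1: acc = O + (10, 2) = (10, 2)
  bit 1 = 0: acc unchanged = (10, 2)
  bit 2 = 1: acc = (10, 2) + (27, 32) = (3, 20)
  bit 3 = 1: acc = (3, 20) + (28, 9) = (18, 3)

13P = (18, 3)


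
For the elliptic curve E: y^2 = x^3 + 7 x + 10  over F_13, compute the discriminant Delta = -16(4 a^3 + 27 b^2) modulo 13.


4 a^3 + 27 b^2 = 4*7^3 + 27*10^2 = 1372 + 2700 = 4072
Delta = -16 * (4072) = -65152
Delta mod 13 = 4

Delta = 4 (mod 13)


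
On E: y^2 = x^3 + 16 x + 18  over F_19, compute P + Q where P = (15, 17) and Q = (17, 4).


P != Q, so use the chord formula.
s = (y2 - y1) / (x2 - x1) = (6) / (2) mod 19 = 3
x3 = s^2 - x1 - x2 mod 19 = 3^2 - 15 - 17 = 15
y3 = s (x1 - x3) - y1 mod 19 = 3 * (15 - 15) - 17 = 2

P + Q = (15, 2)


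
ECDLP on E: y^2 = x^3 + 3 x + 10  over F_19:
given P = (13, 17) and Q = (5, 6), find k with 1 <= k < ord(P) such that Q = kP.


Enumerate multiples of P until we hit Q = (5, 6):
  1P = (13, 17)
  2P = (9, 5)
  3P = (6, 4)
  4P = (5, 6)
Match found at i = 4.

k = 4


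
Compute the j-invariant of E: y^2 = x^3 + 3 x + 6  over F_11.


Delta = -16(4 a^3 + 27 b^2) mod 11 = 1
-1728 * (4 a)^3 = -1728 * (4*3)^3 mod 11 = 10
j = 10 * 1^(-1) mod 11 = 10

j = 10 (mod 11)


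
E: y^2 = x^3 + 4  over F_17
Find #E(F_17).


For each x in F_17, count y with y^2 = x^3 + 0 x + 4 mod 17:
  x = 0: RHS = 4, y in [2, 15]  -> 2 point(s)
  x = 4: RHS = 0, y in [0]  -> 1 point(s)
  x = 6: RHS = 16, y in [4, 13]  -> 2 point(s)
  x = 9: RHS = 2, y in [6, 11]  -> 2 point(s)
  x = 10: RHS = 1, y in [1, 16]  -> 2 point(s)
  x = 11: RHS = 9, y in [3, 14]  -> 2 point(s)
  x = 12: RHS = 15, y in [7, 10]  -> 2 point(s)
  x = 13: RHS = 8, y in [5, 12]  -> 2 point(s)
  x = 15: RHS = 13, y in [8, 9]  -> 2 point(s)
Affine points: 17. Add the point at infinity: total = 18.

#E(F_17) = 18


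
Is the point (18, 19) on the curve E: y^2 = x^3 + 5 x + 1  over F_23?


Check whether y^2 = x^3 + 5 x + 1 (mod 23) for (x, y) = (18, 19).
LHS: y^2 = 19^2 mod 23 = 16
RHS: x^3 + 5 x + 1 = 18^3 + 5*18 + 1 mod 23 = 12
LHS != RHS

No, not on the curve
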